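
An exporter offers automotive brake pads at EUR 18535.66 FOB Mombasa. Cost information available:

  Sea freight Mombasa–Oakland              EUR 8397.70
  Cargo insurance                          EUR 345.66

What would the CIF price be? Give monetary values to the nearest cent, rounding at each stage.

From FOB to CIF, the seller additionally bears: freight, insurance.
CIF price = 18535.66 + 8397.70 + 345.66 = 27279.02

CIF price: EUR 27279.02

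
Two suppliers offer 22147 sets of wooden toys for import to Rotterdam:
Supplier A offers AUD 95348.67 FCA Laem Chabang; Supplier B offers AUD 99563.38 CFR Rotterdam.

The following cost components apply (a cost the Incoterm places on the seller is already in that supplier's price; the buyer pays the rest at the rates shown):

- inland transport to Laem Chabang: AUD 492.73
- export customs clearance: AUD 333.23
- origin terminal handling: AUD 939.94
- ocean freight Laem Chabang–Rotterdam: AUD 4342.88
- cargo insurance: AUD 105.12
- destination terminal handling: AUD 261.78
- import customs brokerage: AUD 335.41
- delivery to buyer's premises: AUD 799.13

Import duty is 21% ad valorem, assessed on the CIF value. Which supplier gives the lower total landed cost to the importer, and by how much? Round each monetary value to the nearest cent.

Supplier B is cheaper by AUD 1292.41

Supplier A (FCA):
CIF value = FCA price + origin terminal + freight + insurance = 95348.67 + 939.94 + 4342.88 + 105.12 = 100736.61
Import duty = 100736.61 × 21% = 21154.69
Buyer bears (A): 939.94 + 4342.88 + 105.12 + 261.78 + 335.41 + 799.13 = 6784.26
Landed cost (A) = invoice 95348.67 + 6784.26 + duty 21154.69 = 123287.62
Supplier B (CFR):
CIF value = CFR price + insurance = 99563.38 + 105.12 = 99668.50
Import duty = 99668.50 × 21% = 20930.39
Buyer bears (B): 105.12 + 261.78 + 335.41 + 799.13 = 1501.44
Landed cost (B) = invoice 99563.38 + 1501.44 + duty 20930.39 = 121995.21
Difference = |123287.62 − 121995.21| = 1292.41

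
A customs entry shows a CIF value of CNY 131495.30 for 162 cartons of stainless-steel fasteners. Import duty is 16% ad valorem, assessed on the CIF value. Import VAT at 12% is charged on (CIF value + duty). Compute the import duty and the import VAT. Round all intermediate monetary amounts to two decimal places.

Import duty: CNY 21039.25; import VAT: CNY 18304.15

Import duty = 131495.30 × 16% = 21039.25
VAT base = CIF + duty = 131495.30 + 21039.25 = 152534.55
Import VAT = 152534.55 × 12% = 18304.15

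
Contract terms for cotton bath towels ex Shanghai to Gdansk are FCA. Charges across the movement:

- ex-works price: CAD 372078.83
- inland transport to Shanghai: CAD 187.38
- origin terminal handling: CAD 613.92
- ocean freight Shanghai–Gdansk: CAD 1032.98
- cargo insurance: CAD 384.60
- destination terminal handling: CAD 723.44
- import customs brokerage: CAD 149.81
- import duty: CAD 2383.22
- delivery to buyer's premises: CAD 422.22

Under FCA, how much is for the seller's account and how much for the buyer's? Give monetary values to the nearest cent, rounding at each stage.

FCA: the seller delivers export-cleared goods to the carrier; the buyer bears costs from that point.
Seller's account: goods 372078.83 + inland to port 187.38 = 372266.21
Buyer's account: origin terminal 613.92 + freight 1032.98 + insurance 384.60 + destination terminal 723.44 + brokerage 149.81 + duty 2383.22 + delivery 422.22 = 5710.19

Seller: CAD 372266.21; buyer: CAD 5710.19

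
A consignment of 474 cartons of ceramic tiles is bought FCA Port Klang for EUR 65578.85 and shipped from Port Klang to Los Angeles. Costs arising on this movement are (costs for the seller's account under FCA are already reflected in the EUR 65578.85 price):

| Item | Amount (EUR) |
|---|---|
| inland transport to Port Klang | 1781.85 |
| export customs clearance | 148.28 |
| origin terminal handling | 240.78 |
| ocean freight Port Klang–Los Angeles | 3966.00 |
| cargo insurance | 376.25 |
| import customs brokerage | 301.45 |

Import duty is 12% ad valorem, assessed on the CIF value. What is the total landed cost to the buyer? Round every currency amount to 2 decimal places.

Total landed cost: EUR 78882.76

FCA: the seller delivers export-cleared goods to the carrier; the buyer bears costs from that point.
Already in the invoice (seller's account under FCA): inland to port, export clearance — exclude.
CIF value = FCA price + origin terminal + freight + insurance = 65578.85 + 240.78 + 3966.00 + 376.25 = 70161.88
Import duty = 70161.88 × 12% = 8419.43
Buyer bears: origin terminal 240.78 + freight 3966.00 + insurance 376.25 + brokerage 301.45 + duty 8419.43 = 13303.91
Landed cost = invoice 65578.85 + 13303.91 = 78882.76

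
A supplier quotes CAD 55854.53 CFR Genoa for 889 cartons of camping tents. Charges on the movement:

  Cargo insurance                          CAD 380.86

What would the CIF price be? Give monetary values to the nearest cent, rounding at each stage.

CIF price: CAD 56235.39

From CFR to CIF, the seller additionally bears: insurance.
CIF price = 55854.53 + 380.86 = 56235.39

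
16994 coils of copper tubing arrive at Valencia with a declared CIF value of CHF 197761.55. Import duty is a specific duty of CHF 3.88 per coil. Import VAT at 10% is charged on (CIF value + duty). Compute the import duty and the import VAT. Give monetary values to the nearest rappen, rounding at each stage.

Import duty = 16994 × 3.88 = 65936.72
VAT base = CIF + duty = 197761.55 + 65936.72 = 263698.27
Import VAT = 263698.27 × 10% = 26369.83

Import duty: CHF 65936.72; import VAT: CHF 26369.83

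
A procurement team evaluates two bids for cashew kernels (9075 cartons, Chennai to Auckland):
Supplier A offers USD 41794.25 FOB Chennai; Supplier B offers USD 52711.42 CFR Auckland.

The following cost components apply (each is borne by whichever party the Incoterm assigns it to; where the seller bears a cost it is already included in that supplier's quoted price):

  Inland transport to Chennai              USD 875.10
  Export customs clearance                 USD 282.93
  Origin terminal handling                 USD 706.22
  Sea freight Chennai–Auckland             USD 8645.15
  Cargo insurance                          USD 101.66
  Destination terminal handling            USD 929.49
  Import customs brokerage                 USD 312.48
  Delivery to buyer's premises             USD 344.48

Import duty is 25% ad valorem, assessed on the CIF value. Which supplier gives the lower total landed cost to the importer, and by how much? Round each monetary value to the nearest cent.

Supplier A (FOB):
CIF value = FOB price + freight + insurance = 41794.25 + 8645.15 + 101.66 = 50541.06
Import duty = 50541.06 × 25% = 12635.27
Buyer bears (A): 8645.15 + 101.66 + 929.49 + 312.48 + 344.48 = 10333.26
Landed cost (A) = invoice 41794.25 + 10333.26 + duty 12635.27 = 64762.78
Supplier B (CFR):
CIF value = CFR price + insurance = 52711.42 + 101.66 = 52813.08
Import duty = 52813.08 × 25% = 13203.27
Buyer bears (B): 101.66 + 929.49 + 312.48 + 344.48 = 1688.11
Landed cost (B) = invoice 52711.42 + 1688.11 + duty 13203.27 = 67602.80
Difference = |64762.78 − 67602.80| = 2840.02

Supplier A is cheaper by USD 2840.02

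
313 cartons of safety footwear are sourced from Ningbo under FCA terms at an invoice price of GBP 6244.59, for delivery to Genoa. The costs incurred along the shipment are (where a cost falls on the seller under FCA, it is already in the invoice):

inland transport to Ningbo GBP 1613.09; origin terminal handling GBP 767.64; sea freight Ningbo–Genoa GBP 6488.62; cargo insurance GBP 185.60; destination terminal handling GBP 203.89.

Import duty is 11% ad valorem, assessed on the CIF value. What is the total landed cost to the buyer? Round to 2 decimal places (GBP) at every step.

FCA: the seller delivers export-cleared goods to the carrier; the buyer bears costs from that point.
Already in the invoice (seller's account under FCA): inland to port — exclude.
CIF value = FCA price + origin terminal + freight + insurance = 6244.59 + 767.64 + 6488.62 + 185.60 = 13686.45
Import duty = 13686.45 × 11% = 1505.51
Buyer bears: origin terminal 767.64 + freight 6488.62 + insurance 185.60 + destination terminal 203.89 + duty 1505.51 = 9151.26
Landed cost = invoice 6244.59 + 9151.26 = 15395.85

Total landed cost: GBP 15395.85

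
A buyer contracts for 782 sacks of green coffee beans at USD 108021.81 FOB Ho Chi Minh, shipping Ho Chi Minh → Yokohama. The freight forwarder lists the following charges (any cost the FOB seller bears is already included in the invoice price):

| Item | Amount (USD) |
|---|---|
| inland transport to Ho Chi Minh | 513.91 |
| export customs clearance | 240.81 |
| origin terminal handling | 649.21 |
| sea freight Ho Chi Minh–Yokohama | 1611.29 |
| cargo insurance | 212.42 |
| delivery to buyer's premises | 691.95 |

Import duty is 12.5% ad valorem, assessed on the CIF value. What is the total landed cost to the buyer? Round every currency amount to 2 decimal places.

FOB: the seller bears costs until goods are on board at the origin port; the buyer bears freight, insurance and all costs thereafter.
Already in the invoice (seller's account under FOB): inland to port, export clearance, origin terminal — exclude.
CIF value = FOB price + freight + insurance = 108021.81 + 1611.29 + 212.42 = 109845.52
Import duty = 109845.52 × 12.5% = 13730.69
Buyer bears: freight 1611.29 + insurance 212.42 + delivery 691.95 + duty 13730.69 = 16246.35
Landed cost = invoice 108021.81 + 16246.35 = 124268.16

Total landed cost: USD 124268.16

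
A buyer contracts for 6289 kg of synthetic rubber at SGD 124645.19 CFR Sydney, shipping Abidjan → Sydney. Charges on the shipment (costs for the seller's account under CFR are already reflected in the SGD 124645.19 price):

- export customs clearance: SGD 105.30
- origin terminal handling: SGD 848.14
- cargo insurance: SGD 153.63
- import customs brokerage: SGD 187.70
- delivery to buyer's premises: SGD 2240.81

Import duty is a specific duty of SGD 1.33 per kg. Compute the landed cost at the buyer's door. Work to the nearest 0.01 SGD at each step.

Total landed cost: SGD 135591.70

CFR: the seller pays costs through ocean freight to the destination port, but not insurance.
Already in the invoice (seller's account under CFR): export clearance, origin terminal — exclude.
CIF value = CFR price + insurance = 124645.19 + 153.63 = 124798.82
Import duty = 6289 × 1.33 = 8364.37
Buyer bears: insurance 153.63 + brokerage 187.70 + delivery 2240.81 + duty 8364.37 = 10946.51
Landed cost = invoice 124645.19 + 10946.51 = 135591.70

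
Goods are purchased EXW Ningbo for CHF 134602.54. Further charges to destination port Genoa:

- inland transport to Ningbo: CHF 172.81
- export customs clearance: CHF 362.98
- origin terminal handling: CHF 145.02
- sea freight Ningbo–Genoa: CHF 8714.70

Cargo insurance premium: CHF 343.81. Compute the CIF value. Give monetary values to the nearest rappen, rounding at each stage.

CIF = EXW price + pre-shipment costs + freight + insurance
CIF = 134602.54 + 172.81 + 362.98 + 145.02 + 8714.70 + 343.81 = 144341.86

CIF value: CHF 144341.86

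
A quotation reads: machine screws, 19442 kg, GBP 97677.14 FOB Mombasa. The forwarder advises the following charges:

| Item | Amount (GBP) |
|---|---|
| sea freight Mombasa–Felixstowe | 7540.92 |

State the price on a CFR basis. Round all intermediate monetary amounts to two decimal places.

From FOB to CFR, the seller additionally bears: freight.
CFR price = 97677.14 + 7540.92 = 105218.06

CFR price: GBP 105218.06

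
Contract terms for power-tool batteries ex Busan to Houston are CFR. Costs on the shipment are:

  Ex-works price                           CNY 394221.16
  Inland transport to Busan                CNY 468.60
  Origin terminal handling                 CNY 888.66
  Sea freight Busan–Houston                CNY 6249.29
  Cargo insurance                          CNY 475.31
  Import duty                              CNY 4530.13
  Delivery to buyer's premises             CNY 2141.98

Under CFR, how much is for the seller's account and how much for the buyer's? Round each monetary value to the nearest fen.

CFR: the seller pays costs through ocean freight to the destination port, but not insurance.
Seller's account: goods 394221.16 + inland to port 468.60 + origin terminal 888.66 + freight 6249.29 = 401827.71
Buyer's account: insurance 475.31 + duty 4530.13 + delivery 2141.98 = 7147.42

Seller: CNY 401827.71; buyer: CNY 7147.42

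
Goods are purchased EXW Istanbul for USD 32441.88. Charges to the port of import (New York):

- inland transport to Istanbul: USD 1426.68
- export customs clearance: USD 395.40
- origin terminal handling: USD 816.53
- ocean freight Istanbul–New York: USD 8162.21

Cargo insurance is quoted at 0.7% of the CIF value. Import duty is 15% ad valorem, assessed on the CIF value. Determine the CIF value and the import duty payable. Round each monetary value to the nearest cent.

Let C be the CIF value. C = EXW price + pre-shipment costs + freight + 0.7% × C
C − 0.7% × C = 32441.88 + 1426.68 + 395.40 + 816.53 + 8162.21
0.993 × C = 43242.70
C = 43242.70 / 0.993 = 43547.53
Insurance premium = 0.7% × 43547.53 = 304.83
Import duty = 43547.53 × 15% = 6532.13

CIF value: USD 43547.53; import duty: USD 6532.13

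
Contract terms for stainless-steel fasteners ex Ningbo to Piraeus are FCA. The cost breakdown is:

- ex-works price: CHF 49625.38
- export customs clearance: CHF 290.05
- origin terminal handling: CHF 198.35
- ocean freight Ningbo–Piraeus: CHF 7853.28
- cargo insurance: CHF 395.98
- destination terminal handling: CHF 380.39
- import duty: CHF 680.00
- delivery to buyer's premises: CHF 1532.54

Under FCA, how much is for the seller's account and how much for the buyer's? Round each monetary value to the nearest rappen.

FCA: the seller delivers export-cleared goods to the carrier; the buyer bears costs from that point.
Seller's account: goods 49625.38 + export clearance 290.05 = 49915.43
Buyer's account: origin terminal 198.35 + freight 7853.28 + insurance 395.98 + destination terminal 380.39 + duty 680.00 + delivery 1532.54 = 11040.54

Seller: CHF 49915.43; buyer: CHF 11040.54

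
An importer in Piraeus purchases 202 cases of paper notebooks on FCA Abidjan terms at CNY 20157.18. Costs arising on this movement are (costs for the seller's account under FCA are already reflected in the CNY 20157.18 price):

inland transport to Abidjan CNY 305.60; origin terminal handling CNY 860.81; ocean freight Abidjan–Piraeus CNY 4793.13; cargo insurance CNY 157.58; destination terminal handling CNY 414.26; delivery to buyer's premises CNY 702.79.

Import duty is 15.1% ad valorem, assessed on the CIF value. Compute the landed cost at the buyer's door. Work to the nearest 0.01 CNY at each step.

Total landed cost: CNY 31007.02

FCA: the seller delivers export-cleared goods to the carrier; the buyer bears costs from that point.
Already in the invoice (seller's account under FCA): inland to port — exclude.
CIF value = FCA price + origin terminal + freight + insurance = 20157.18 + 860.81 + 4793.13 + 157.58 = 25968.70
Import duty = 25968.70 × 15.1% = 3921.27
Buyer bears: origin terminal 860.81 + freight 4793.13 + insurance 157.58 + destination terminal 414.26 + delivery 702.79 + duty 3921.27 = 10849.84
Landed cost = invoice 20157.18 + 10849.84 = 31007.02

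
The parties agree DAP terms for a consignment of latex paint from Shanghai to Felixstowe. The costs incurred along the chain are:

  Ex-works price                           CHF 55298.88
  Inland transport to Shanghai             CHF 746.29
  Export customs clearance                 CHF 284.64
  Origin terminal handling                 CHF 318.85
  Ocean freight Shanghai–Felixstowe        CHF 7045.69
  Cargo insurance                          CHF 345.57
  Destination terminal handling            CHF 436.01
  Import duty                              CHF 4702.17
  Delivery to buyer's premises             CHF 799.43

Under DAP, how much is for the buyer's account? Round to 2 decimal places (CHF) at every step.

Buyer's account: CHF 4702.17

DAP: the seller bears all costs to the named destination except import duty and clearance.
Seller's account: goods 55298.88 + inland to port 746.29 + export clearance 284.64 + origin terminal 318.85 + freight 7045.69 + insurance 345.57 + destination terminal 436.01 + delivery 799.43 = 65275.36
Buyer's account: duty 4702.17 = 4702.17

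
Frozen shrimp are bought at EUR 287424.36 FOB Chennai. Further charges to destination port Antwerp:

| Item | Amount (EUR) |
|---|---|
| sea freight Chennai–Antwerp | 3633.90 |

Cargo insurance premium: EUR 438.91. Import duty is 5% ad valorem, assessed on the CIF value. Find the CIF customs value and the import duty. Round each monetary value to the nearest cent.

CIF value: EUR 291497.17; import duty: EUR 14574.86

CIF = FOB price + freight + insurance
CIF = 287424.36 + 3633.90 + 438.91 = 291497.17
Import duty = 291497.17 × 5% = 14574.86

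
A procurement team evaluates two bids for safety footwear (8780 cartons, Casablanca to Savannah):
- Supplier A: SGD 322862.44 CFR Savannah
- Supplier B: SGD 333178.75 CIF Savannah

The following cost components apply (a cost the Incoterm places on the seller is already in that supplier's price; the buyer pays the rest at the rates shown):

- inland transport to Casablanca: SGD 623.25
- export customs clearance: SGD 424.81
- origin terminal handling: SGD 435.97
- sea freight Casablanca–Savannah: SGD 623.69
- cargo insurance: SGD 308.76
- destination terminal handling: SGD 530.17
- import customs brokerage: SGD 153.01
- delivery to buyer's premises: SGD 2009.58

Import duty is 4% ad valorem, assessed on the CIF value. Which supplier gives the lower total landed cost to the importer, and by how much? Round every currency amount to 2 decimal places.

Supplier A (CFR):
CIF value = CFR price + insurance = 322862.44 + 308.76 = 323171.20
Import duty = 323171.20 × 4% = 12926.85
Buyer bears (A): 308.76 + 530.17 + 153.01 + 2009.58 = 3001.52
Landed cost (A) = invoice 322862.44 + 3001.52 + duty 12926.85 = 338790.81
Supplier B (CIF):
The CIF price already equals the CIF value: 333178.75
Import duty = 333178.75 × 4% = 13327.15
Buyer bears (B): 530.17 + 153.01 + 2009.58 = 2692.76
Landed cost (B) = invoice 333178.75 + 2692.76 + duty 13327.15 = 349198.66
Difference = |338790.81 − 349198.66| = 10407.85

Supplier A is cheaper by SGD 10407.85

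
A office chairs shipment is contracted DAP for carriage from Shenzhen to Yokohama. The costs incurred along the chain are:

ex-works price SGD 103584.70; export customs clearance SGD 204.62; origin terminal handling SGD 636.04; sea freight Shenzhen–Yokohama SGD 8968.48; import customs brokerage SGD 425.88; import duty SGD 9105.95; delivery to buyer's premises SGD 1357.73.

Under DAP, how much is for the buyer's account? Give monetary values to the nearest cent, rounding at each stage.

Buyer's account: SGD 9531.83

DAP: the seller bears all costs to the named destination except import duty and clearance.
Seller's account: goods 103584.70 + export clearance 204.62 + origin terminal 636.04 + freight 8968.48 + delivery 1357.73 = 114751.57
Buyer's account: brokerage 425.88 + duty 9105.95 = 9531.83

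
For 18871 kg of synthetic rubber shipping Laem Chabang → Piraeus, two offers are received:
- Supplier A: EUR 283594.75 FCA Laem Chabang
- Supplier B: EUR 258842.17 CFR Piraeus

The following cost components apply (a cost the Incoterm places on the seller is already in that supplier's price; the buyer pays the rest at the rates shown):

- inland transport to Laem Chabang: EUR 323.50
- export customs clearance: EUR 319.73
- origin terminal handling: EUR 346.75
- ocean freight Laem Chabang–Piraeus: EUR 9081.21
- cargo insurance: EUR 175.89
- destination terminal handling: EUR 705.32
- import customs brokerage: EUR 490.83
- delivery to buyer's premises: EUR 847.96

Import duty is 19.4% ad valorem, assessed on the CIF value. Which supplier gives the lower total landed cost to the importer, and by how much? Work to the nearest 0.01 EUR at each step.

Supplier B is cheaper by EUR 40811.57

Supplier A (FCA):
CIF value = FCA price + origin terminal + freight + insurance = 283594.75 + 346.75 + 9081.21 + 175.89 = 293198.60
Import duty = 293198.60 × 19.4% = 56880.53
Buyer bears (A): 346.75 + 9081.21 + 175.89 + 705.32 + 490.83 + 847.96 = 11647.96
Landed cost (A) = invoice 283594.75 + 11647.96 + duty 56880.53 = 352123.24
Supplier B (CFR):
CIF value = CFR price + insurance = 258842.17 + 175.89 = 259018.06
Import duty = 259018.06 × 19.4% = 50249.50
Buyer bears (B): 175.89 + 705.32 + 490.83 + 847.96 = 2220.00
Landed cost (B) = invoice 258842.17 + 2220.00 + duty 50249.50 = 311311.67
Difference = |352123.24 − 311311.67| = 40811.57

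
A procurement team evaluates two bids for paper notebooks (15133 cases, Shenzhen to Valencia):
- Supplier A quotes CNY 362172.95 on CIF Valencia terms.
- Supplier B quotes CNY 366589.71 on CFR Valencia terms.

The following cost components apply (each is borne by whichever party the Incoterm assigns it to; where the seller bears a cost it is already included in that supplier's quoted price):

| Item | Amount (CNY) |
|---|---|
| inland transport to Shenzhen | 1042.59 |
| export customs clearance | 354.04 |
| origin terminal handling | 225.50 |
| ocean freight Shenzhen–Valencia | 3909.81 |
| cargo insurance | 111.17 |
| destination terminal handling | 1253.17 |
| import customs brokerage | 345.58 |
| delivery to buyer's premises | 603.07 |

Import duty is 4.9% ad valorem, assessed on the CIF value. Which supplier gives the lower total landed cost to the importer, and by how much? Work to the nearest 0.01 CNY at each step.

Supplier A is cheaper by CNY 4749.80

Supplier A (CIF):
The CIF price already equals the CIF value: 362172.95
Import duty = 362172.95 × 4.9% = 17746.47
Buyer bears (A): 1253.17 + 345.58 + 603.07 = 2201.82
Landed cost (A) = invoice 362172.95 + 2201.82 + duty 17746.47 = 382121.24
Supplier B (CFR):
CIF value = CFR price + insurance = 366589.71 + 111.17 = 366700.88
Import duty = 366700.88 × 4.9% = 17968.34
Buyer bears (B): 111.17 + 1253.17 + 345.58 + 603.07 = 2312.99
Landed cost (B) = invoice 366589.71 + 2312.99 + duty 17968.34 = 386871.04
Difference = |382121.24 − 386871.04| = 4749.80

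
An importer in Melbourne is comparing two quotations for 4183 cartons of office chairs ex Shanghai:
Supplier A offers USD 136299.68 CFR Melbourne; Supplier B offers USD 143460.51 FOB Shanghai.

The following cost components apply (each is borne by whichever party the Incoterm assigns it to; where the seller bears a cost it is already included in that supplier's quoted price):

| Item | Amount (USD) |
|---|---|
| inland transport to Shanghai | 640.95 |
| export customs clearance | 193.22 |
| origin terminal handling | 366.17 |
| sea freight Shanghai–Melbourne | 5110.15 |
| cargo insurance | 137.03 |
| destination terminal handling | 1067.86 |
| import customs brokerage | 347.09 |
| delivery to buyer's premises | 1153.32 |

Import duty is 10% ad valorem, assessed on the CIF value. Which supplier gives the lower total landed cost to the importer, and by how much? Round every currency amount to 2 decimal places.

Supplier A is cheaper by USD 13498.08

Supplier A (CFR):
CIF value = CFR price + insurance = 136299.68 + 137.03 = 136436.71
Import duty = 136436.71 × 10% = 13643.67
Buyer bears (A): 137.03 + 1067.86 + 347.09 + 1153.32 = 2705.30
Landed cost (A) = invoice 136299.68 + 2705.30 + duty 13643.67 = 152648.65
Supplier B (FOB):
CIF value = FOB price + freight + insurance = 143460.51 + 5110.15 + 137.03 = 148707.69
Import duty = 148707.69 × 10% = 14870.77
Buyer bears (B): 5110.15 + 137.03 + 1067.86 + 347.09 + 1153.32 = 7815.45
Landed cost (B) = invoice 143460.51 + 7815.45 + duty 14870.77 = 166146.73
Difference = |152648.65 − 166146.73| = 13498.08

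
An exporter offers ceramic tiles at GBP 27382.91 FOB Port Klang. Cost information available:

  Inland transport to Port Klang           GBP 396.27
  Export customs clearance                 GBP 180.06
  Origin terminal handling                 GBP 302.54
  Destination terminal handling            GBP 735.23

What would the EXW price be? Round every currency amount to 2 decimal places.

Not relevant to the conversion: destination terminal — on the buyer under both terms; not part of either seller's price.
From FOB to EXW, the seller no longer bears: inland to port, export clearance, origin terminal.
EXW price = 27382.91 − 396.27 − 180.06 − 302.54 = 26504.04

EXW price: GBP 26504.04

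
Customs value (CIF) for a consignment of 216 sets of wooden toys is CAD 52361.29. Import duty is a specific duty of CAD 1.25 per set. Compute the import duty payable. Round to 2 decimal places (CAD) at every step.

Import duty = 216 × 1.25 = 270.00

Import duty: CAD 270.00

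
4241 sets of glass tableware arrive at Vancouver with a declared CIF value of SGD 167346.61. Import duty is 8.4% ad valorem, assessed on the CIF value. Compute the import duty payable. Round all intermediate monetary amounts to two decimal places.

Import duty: SGD 14057.12

Import duty = 167346.61 × 8.4% = 14057.12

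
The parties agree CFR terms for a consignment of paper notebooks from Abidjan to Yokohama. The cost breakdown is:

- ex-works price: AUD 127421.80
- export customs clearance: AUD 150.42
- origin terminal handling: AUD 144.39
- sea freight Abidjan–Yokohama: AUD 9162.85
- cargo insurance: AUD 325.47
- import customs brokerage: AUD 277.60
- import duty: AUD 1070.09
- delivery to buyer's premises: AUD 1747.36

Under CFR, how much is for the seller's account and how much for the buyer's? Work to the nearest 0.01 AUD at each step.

CFR: the seller pays costs through ocean freight to the destination port, but not insurance.
Seller's account: goods 127421.80 + export clearance 150.42 + origin terminal 144.39 + freight 9162.85 = 136879.46
Buyer's account: insurance 325.47 + brokerage 277.60 + duty 1070.09 + delivery 1747.36 = 3420.52

Seller: AUD 136879.46; buyer: AUD 3420.52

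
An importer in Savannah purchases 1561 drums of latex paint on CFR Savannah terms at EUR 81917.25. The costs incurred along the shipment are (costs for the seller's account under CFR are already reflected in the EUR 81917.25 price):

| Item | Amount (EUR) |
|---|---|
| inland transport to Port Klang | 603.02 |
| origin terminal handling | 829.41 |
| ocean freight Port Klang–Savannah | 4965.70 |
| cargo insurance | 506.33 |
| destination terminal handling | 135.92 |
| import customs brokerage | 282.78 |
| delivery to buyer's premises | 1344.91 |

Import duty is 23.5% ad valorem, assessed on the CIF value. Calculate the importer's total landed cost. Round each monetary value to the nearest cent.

CFR: the seller pays costs through ocean freight to the destination port, but not insurance.
Already in the invoice (seller's account under CFR): inland to port, origin terminal, freight — exclude.
CIF value = CFR price + insurance = 81917.25 + 506.33 = 82423.58
Import duty = 82423.58 × 23.5% = 19369.54
Buyer bears: insurance 506.33 + destination terminal 135.92 + brokerage 282.78 + delivery 1344.91 + duty 19369.54 = 21639.48
Landed cost = invoice 81917.25 + 21639.48 = 103556.73

Total landed cost: EUR 103556.73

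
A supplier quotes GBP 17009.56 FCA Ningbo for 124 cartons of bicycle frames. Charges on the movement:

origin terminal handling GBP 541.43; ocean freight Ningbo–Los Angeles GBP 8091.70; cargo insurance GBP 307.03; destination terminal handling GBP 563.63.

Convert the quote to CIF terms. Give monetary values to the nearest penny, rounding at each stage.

Not relevant to the conversion: destination terminal — on the buyer under both terms; not part of either seller's price.
From FCA to CIF, the seller additionally bears: origin terminal, freight, insurance.
CIF price = 17009.56 + 541.43 + 8091.70 + 307.03 = 25949.72

CIF price: GBP 25949.72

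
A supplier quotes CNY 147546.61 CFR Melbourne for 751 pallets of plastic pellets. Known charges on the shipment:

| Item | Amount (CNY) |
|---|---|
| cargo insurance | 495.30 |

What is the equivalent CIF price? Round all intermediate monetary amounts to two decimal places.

CIF price: CNY 148041.91

From CFR to CIF, the seller additionally bears: insurance.
CIF price = 147546.61 + 495.30 = 148041.91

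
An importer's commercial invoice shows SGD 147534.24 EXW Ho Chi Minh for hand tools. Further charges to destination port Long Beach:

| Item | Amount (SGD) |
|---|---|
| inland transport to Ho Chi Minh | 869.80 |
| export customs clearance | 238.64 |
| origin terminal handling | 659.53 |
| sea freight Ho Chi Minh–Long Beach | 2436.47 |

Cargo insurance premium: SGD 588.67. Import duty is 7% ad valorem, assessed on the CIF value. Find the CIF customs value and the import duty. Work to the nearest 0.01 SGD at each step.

CIF value: SGD 152327.35; import duty: SGD 10662.91

CIF = EXW price + pre-shipment costs + freight + insurance
CIF = 147534.24 + 869.80 + 238.64 + 659.53 + 2436.47 + 588.67 = 152327.35
Import duty = 152327.35 × 7% = 10662.91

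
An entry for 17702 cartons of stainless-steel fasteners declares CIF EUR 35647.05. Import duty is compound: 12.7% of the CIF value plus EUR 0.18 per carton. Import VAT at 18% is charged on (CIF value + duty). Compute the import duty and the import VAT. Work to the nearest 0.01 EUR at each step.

Ad valorem component: 35647.05 × 12.7% = 4527.18
Specific component: 17702 × 0.18 = 3186.36
Import duty = 4527.18 + 3186.36 = 7713.54
VAT base = CIF + duty = 35647.05 + 7713.54 = 43360.59
Import VAT = 43360.59 × 18% = 7804.91

Import duty: EUR 7713.54; import VAT: EUR 7804.91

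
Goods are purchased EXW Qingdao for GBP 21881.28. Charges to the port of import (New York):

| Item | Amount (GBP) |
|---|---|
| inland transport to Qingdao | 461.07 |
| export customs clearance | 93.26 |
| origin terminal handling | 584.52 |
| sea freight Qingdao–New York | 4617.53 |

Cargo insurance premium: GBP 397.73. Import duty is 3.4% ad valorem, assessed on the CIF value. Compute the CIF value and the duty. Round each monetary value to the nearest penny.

CIF value: GBP 28035.39; import duty: GBP 953.20

CIF = EXW price + pre-shipment costs + freight + insurance
CIF = 21881.28 + 461.07 + 93.26 + 584.52 + 4617.53 + 397.73 = 28035.39
Import duty = 28035.39 × 3.4% = 953.20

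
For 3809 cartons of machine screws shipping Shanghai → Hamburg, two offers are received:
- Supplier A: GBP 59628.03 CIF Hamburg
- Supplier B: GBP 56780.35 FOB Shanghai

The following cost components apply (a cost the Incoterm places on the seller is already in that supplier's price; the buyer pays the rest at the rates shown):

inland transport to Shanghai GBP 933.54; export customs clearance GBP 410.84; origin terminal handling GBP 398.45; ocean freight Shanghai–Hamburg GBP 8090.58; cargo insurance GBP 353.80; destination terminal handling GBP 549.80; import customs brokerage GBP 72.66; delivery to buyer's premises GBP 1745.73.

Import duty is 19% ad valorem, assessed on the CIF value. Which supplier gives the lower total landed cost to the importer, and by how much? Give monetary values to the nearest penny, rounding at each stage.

Supplier A (CIF):
The CIF price already equals the CIF value: 59628.03
Import duty = 59628.03 × 19% = 11329.33
Buyer bears (A): 549.80 + 72.66 + 1745.73 = 2368.19
Landed cost (A) = invoice 59628.03 + 2368.19 + duty 11329.33 = 73325.55
Supplier B (FOB):
CIF value = FOB price + freight + insurance = 56780.35 + 8090.58 + 353.80 = 65224.73
Import duty = 65224.73 × 19% = 12392.70
Buyer bears (B): 8090.58 + 353.80 + 549.80 + 72.66 + 1745.73 = 10812.57
Landed cost (B) = invoice 56780.35 + 10812.57 + duty 12392.70 = 79985.62
Difference = |73325.55 − 79985.62| = 6660.07

Supplier A is cheaper by GBP 6660.07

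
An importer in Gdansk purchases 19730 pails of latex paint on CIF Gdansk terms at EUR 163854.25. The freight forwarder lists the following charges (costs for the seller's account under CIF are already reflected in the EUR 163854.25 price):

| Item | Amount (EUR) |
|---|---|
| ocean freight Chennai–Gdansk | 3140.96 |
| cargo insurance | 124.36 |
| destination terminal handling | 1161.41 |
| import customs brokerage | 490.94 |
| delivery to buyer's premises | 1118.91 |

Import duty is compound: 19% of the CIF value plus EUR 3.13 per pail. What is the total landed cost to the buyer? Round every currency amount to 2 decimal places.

Total landed cost: EUR 259512.72

CIF: the seller pays costs through ocean freight and marine insurance to the destination port.
Already in the invoice (seller's account under CIF): freight, insurance — exclude.
The CIF price already equals the CIF value: 163854.25
Ad valorem component: 163854.25 × 19% = 31132.31
Specific component: 19730 × 3.13 = 61754.90
Import duty = 31132.31 + 61754.90 = 92887.21
Buyer bears: destination terminal 1161.41 + brokerage 490.94 + delivery 1118.91 + duty 92887.21 = 95658.47
Landed cost = invoice 163854.25 + 95658.47 = 259512.72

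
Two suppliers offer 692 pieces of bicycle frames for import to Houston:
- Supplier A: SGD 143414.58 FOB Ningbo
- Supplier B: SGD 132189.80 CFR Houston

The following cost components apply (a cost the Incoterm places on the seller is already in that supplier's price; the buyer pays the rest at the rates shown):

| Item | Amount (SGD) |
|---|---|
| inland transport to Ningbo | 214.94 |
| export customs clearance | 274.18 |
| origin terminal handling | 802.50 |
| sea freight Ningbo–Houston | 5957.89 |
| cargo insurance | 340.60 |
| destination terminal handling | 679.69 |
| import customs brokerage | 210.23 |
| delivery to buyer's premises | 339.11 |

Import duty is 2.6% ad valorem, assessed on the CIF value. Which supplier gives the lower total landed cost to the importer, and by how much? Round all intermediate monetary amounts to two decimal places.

Supplier B is cheaper by SGD 17629.42

Supplier A (FOB):
CIF value = FOB price + freight + insurance = 143414.58 + 5957.89 + 340.60 = 149713.07
Import duty = 149713.07 × 2.6% = 3892.54
Buyer bears (A): 5957.89 + 340.60 + 679.69 + 210.23 + 339.11 = 7527.52
Landed cost (A) = invoice 143414.58 + 7527.52 + duty 3892.54 = 154834.64
Supplier B (CFR):
CIF value = CFR price + insurance = 132189.80 + 340.60 = 132530.40
Import duty = 132530.40 × 2.6% = 3445.79
Buyer bears (B): 340.60 + 679.69 + 210.23 + 339.11 = 1569.63
Landed cost (B) = invoice 132189.80 + 1569.63 + duty 3445.79 = 137205.22
Difference = |154834.64 − 137205.22| = 17629.42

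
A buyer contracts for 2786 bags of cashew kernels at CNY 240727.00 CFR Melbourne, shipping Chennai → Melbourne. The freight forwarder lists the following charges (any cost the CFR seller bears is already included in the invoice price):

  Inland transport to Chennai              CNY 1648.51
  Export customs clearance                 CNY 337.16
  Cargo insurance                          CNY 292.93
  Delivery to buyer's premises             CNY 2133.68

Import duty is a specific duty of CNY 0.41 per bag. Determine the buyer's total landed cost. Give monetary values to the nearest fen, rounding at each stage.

CFR: the seller pays costs through ocean freight to the destination port, but not insurance.
Already in the invoice (seller's account under CFR): inland to port, export clearance — exclude.
CIF value = CFR price + insurance = 240727.00 + 292.93 = 241019.93
Import duty = 2786 × 0.41 = 1142.26
Buyer bears: insurance 292.93 + delivery 2133.68 + duty 1142.26 = 3568.87
Landed cost = invoice 240727.00 + 3568.87 = 244295.87

Total landed cost: CNY 244295.87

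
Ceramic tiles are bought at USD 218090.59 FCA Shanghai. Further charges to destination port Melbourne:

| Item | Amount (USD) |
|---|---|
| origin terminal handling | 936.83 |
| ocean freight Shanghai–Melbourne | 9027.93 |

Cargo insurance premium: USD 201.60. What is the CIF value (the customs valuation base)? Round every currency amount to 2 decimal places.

CIF value: USD 228256.95

CIF = FCA price + pre-shipment costs + freight + insurance
CIF = 218090.59 + 936.83 + 9027.93 + 201.60 = 228256.95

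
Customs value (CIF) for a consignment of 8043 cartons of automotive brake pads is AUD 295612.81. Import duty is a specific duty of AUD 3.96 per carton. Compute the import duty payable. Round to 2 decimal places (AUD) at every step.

Import duty: AUD 31850.28

Import duty = 8043 × 3.96 = 31850.28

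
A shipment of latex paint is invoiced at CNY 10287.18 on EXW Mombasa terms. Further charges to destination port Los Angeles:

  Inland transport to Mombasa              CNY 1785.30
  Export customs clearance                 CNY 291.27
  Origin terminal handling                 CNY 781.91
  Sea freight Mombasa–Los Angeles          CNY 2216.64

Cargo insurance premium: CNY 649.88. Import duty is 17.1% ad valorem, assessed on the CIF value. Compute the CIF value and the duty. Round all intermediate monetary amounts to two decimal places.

CIF = EXW price + pre-shipment costs + freight + insurance
CIF = 10287.18 + 1785.30 + 291.27 + 781.91 + 2216.64 + 649.88 = 16012.18
Import duty = 16012.18 × 17.1% = 2738.08

CIF value: CNY 16012.18; import duty: CNY 2738.08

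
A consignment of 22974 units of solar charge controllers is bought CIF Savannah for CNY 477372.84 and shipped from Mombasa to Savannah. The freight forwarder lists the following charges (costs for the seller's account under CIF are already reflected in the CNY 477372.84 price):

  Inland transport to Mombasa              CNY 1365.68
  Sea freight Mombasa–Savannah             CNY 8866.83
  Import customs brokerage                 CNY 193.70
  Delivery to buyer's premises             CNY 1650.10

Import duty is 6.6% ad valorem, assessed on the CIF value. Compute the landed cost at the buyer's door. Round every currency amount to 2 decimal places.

CIF: the seller pays costs through ocean freight and marine insurance to the destination port.
Already in the invoice (seller's account under CIF): inland to port, freight — exclude.
The CIF price already equals the CIF value: 477372.84
Import duty = 477372.84 × 6.6% = 31506.61
Buyer bears: brokerage 193.70 + delivery 1650.10 + duty 31506.61 = 33350.41
Landed cost = invoice 477372.84 + 33350.41 = 510723.25

Total landed cost: CNY 510723.25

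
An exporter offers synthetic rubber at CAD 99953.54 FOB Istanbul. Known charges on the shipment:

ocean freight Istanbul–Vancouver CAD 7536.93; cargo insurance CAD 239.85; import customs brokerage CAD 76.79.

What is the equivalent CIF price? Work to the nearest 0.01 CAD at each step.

Not relevant to the conversion: brokerage — on the buyer under both terms; not part of either seller's price.
From FOB to CIF, the seller additionally bears: freight, insurance.
CIF price = 99953.54 + 7536.93 + 239.85 = 107730.32

CIF price: CAD 107730.32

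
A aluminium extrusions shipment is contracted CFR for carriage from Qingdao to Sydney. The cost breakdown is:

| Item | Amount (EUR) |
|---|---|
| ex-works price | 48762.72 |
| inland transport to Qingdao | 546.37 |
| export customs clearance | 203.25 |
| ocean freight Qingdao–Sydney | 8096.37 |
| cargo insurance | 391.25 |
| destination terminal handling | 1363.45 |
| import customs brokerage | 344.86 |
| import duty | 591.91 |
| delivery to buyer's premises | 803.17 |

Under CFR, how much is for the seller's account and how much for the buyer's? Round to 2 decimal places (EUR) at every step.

CFR: the seller pays costs through ocean freight to the destination port, but not insurance.
Seller's account: goods 48762.72 + inland to port 546.37 + export clearance 203.25 + freight 8096.37 = 57608.71
Buyer's account: insurance 391.25 + destination terminal 1363.45 + brokerage 344.86 + duty 591.91 + delivery 803.17 = 3494.64

Seller: EUR 57608.71; buyer: EUR 3494.64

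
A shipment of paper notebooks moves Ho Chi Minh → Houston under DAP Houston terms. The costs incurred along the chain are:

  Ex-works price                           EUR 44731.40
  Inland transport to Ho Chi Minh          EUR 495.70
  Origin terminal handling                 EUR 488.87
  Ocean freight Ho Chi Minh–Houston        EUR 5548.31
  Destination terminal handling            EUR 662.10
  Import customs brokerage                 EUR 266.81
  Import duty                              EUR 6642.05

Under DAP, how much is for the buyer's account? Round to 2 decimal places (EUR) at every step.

DAP: the seller bears all costs to the named destination except import duty and clearance.
Seller's account: goods 44731.40 + inland to port 495.70 + origin terminal 488.87 + freight 5548.31 + destination terminal 662.10 = 51926.38
Buyer's account: brokerage 266.81 + duty 6642.05 = 6908.86

Buyer's account: EUR 6908.86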